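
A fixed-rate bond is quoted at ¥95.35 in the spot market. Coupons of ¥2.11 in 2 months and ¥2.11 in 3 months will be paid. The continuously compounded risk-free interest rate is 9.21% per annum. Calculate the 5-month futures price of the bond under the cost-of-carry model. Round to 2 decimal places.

PV(coupons) I = 2.11·e^(−0.0921·2/12) + 2.11·e^(−0.0921·3/12)
I = 2.0779 + 2.0620 = 4.1399
F = (S − I)·e^(rT) = (95.35 − 4.1399) · e^(0.0921·5/12)
= 91.2101 · e^0.038375 = 91.2101 × 1.039121 = ¥94.78

¥94.78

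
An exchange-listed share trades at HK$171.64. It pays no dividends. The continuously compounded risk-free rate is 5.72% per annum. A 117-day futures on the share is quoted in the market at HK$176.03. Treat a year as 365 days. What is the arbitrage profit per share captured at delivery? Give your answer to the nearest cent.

Fair futures: F* = S·e^(carry·T), with carry = r = 0.0572
F* = 171.64 · e^(0.0572 × 117/365) = 171.64 · e^0.018335 = 171.64 × 1.018504 = HK$174.8160
Market HK$176.03 > fair HK$174.8160: forward overpriced → cash-and-carry (buy spot, short the forward).
At maturity, profit = |F_mkt − F*| = |176.03 − 174.8160| = HK$1.21 per share

HK$1.21 per share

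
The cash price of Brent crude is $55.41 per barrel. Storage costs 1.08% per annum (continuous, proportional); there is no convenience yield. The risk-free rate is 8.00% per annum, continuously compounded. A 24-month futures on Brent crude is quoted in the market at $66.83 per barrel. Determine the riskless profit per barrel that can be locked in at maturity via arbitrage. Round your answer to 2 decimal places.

Fair futures: F* = S·e^(carry·T), with carry = (r + u) = 0.0800 + 0.0108 = 0.0908
F* = 55.41 · e^(0.0908 × 24/12) = 55.41 · e^0.181600 = 55.41 × 1.199134 = $66.4440
Market $66.83 > fair $66.4440: forward overpriced → cash-and-carry (buy spot, short the forward).
At maturity, profit = |F_mkt − F*| = |66.83 − 66.4440| = $0.39 per barrel

$0.39 per barrel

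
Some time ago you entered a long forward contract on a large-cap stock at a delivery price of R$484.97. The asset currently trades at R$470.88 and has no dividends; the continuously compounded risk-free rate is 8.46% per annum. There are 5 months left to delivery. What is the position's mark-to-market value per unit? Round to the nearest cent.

R$2.71

Current fair forward for the remaining 5 months: F = S·e^(r·T), r = 0.0846
F = 470.88 · e^(0.0846 × 5/12) = 470.88 × 1.035879 = 487.7747
Value of long forward = (F − K)·e^(−rT) = (487.7747 − 484.97) · e^(−0.0846·5/12)
= 2.8047 × 0.965364 = 2.71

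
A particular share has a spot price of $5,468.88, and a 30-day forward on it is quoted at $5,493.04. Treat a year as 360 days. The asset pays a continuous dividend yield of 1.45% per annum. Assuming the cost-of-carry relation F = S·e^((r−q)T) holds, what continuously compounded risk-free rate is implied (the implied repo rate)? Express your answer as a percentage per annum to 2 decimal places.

6.74%

From F = S·e^((r−q)T): (r − q) = ln(F/S)/T
ln(5493.04/5468.88) = ln(1.004418) = 0.004408
(r − q) = 0.004408 / (30/360) = 0.052896
r = ln(F/S)/T + q = 0.052896 + 0.0145 = 0.067396
r = 6.74%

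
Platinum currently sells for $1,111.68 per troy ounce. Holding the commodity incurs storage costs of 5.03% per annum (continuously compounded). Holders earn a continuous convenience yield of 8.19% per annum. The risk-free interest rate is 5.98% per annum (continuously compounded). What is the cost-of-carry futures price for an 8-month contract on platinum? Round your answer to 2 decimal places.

$1,132.78 per troy ounce

Net carry = r + u − y = 0.0598 + 0.0503 − 0.0819 = 0.0282
F = S·e^((r+u−y)T) = 1111.68 · e^(0.0282 × 8/12) = 1111.68 · e^0.01880000
= 1111.68 × 1.01897783 = $1,132.78 per troy ounce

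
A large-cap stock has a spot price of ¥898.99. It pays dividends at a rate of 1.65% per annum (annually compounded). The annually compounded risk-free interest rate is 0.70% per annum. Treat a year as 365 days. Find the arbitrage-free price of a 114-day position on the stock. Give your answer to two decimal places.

F = S · (1+r)^T / (1+q)^T
= 898.99 × 1.002181 / 1.005124 = 898.99 × 0.997072
F = ¥896.36

¥896.36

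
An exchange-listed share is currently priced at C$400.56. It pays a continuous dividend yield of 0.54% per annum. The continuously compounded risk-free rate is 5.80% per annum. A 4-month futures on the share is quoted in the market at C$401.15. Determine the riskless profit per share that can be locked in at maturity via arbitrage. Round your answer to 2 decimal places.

Fair futures: F* = S·e^(carry·T), with carry = (r − q) = 0.0580 − 0.0054 = 0.0526
F* = 400.56 · e^(0.0526 × 4/12) = 400.56 · e^0.017533 = 400.56 × 1.017688 = C$407.6451
Market C$401.15 < fair C$407.6451: forward underpriced → reverse cash-and-carry (short spot, go long the forward).
At maturity, profit = |F_mkt − F*| = |401.15 − 407.6451| = C$6.50 per share

C$6.50 per share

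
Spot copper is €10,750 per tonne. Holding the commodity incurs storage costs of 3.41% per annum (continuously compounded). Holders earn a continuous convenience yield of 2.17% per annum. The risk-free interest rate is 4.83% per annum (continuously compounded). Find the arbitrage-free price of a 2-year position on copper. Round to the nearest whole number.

Net carry = r + u − y = 0.0483 + 0.0341 − 0.0217 = 0.0607
F = S·e^((r+u−y)T) = 10750 · e^(0.0607 × 2) = 10750 · e^0.121400
= 10750 × 1.129076 = €12,138 per tonne

€12,138 per tonne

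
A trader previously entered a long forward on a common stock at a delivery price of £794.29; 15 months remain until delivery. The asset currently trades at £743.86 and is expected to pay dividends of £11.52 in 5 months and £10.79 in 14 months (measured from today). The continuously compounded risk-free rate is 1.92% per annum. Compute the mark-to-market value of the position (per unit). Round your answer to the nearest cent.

-£53.57

PV(remaining dividends) I = 11.52·e^(−0.0192·5/12) + 10.79·e^(−0.0192·14/12) = 21.9792
Current forward F = (S − I)·e^(rT) = (743.86 − 21.9792)·e^(0.0192·15/12) = 721.8808 × 1.024290 = 739.4153
Value (long) = (F − K)·e^(−rT) = (739.4153 − 794.29) × 0.976286 = -53.5734
Value = -£53.57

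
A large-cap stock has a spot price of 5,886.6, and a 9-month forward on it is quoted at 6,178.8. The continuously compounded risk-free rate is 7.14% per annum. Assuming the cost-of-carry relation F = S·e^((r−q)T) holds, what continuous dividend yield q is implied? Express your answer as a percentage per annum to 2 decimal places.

0.68%

From F = S·e^((r−q)T): (r − q) = ln(F/S)/T
ln(6178.8/5886.6) = ln(1.049638) = 0.048445
(r − q) = 0.048445 / (9/12) = 0.064593
q = r − ln(F/S)/T = 0.0714 − 0.064593 = 0.006807
q = 0.68%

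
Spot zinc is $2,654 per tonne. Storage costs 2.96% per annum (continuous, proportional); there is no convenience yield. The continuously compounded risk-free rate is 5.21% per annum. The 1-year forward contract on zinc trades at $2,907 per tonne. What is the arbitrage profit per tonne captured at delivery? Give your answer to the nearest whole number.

$27 per tonne

Fair forward: F* = S·e^(carry·T), with carry = (r + u) = 0.0521 + 0.0296 = 0.0817
F* = 2654 · e^(0.0817 × 1) = 2654 · e^0.081700 = 2654 × 1.085130 = $2879.9350
Market $2907 > fair $2879.9350: forward overpriced → cash-and-carry (buy spot, short the forward).
At maturity, profit = |F_mkt − F*| = |2907 − 2879.9350| = $27 per tonne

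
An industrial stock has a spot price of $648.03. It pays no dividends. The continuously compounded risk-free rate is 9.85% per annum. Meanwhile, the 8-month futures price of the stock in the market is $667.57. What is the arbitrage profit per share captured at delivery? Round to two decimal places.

$24.44 per share

Fair futures: F* = S·e^(carry·T), with carry = r = 0.0985
F* = 648.03 · e^(0.0985 × 8/12) = 648.03 · e^0.065667 = 648.03 × 1.067871 = $692.0124
Market $667.57 < fair $692.0124: forward underpriced → reverse cash-and-carry (short spot, go long the forward).
At maturity, profit = |F_mkt − F*| = |667.57 − 692.0124| = $24.44 per share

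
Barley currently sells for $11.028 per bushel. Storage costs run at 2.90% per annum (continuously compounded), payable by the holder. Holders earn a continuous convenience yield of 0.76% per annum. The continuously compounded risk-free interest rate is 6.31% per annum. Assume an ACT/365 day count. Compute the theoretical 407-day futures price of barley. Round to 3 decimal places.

$12.118 per bushel

Net carry = r + u − y = 0.0631 + 0.0290 − 0.0076 = 0.0845
F = S·e^((r+u−y)T) = 11.028 · e^(0.0845 × 407/365) = 11.028 · e^0.094223
= 11.028 × 1.098805 = $12.118 per bushel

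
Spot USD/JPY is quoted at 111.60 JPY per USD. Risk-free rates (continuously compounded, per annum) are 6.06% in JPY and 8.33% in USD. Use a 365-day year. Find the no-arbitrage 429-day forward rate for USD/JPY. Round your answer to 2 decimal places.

108.66

F = S·e^((r_JPY − r_USD)T) = 111.60 · e^((0.0606 − 0.0833) × 429/365)
= 111.60 · e^-0.026680 = 111.60 × 0.973673
F = 108.66 JPY per USD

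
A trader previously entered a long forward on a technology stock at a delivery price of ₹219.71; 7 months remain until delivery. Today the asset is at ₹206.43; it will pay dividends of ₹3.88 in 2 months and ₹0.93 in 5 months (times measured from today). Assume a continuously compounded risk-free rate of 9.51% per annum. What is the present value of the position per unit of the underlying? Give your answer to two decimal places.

-₹6.14

PV(remaining dividends) I = 3.88·e^(−0.0951·2/12) + 0.93·e^(−0.0951·5/12) = 4.7129
Current forward F = (S − I)·e^(rT) = (206.43 − 4.7129)·e^(0.0951·7/12) = 201.7171 × 1.057043 = 213.2236
Value (long) = (F − K)·e^(−rT) = (213.2236 − 219.71) × 0.946036 = -6.1364
Value = -₹6.14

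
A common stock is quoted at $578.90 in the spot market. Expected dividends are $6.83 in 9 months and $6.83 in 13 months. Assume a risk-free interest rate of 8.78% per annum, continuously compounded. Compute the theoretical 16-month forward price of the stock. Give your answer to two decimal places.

PV(dividends) I = 6.83·e^(−0.0878·9/12) + 6.83·e^(−0.0878·13/12)
I = 6.3947 + 6.2103 = 12.6050
F = (S − I)·e^(rT) = (578.90 − 12.6050) · e^(0.0878·16/12)
= 566.2950 · e^0.117067 = 566.2950 × 1.124195 = $636.63

$636.63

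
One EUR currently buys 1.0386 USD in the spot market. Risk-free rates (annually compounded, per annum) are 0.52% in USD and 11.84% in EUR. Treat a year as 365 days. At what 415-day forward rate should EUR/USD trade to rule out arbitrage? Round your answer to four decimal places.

By covered interest parity, F = S · (1+r_USD)^T / (1+r_EUR)^T
= 1.0386 × 1.005914 / 1.135676 = 1.0386 × 0.885740
F = 0.9199 USD per EUR

0.9199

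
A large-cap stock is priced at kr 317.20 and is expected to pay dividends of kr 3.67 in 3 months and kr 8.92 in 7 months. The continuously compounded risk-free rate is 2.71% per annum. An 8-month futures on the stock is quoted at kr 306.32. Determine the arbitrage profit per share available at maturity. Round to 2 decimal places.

kr 4.01 per share

PV(dividends) I = 3.67·e^(−0.0271·3/12) + 8.92·e^(−0.0271·7/12) = 12.4253
Fair futures F* = (S − I)·e^(rT) = (317.20 − 12.4253)·e^0.018067 = 304.7747 × 1.018231 = 310.3310
Market kr 306.32 < fair 310.3310: forward underpriced → reverse cash-and-carry (short the stock, invest proceeds at r, pay the dividends, go long the forward).
Profit at T = |F_mkt − F*| = |306.32 − 310.3310| = kr 4.01 per share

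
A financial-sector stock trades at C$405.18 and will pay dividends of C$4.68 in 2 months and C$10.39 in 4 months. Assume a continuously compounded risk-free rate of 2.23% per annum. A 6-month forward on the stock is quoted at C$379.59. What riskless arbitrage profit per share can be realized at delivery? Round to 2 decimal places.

PV(dividends) I = 4.68·e^(−0.0223·2/12) + 10.39·e^(−0.0223·4/12) = 14.9757
Fair forward F* = (S − I)·e^(rT) = (405.18 − 14.9757)·e^0.011150 = 390.2043 × 1.011212 = 394.5793
Market C$379.59 < fair 394.5793: forward underpriced → reverse cash-and-carry (short the stock, invest proceeds at r, pay the dividends, go long the forward).
Profit at T = |F_mkt − F*| = |379.59 − 394.5793| = C$14.99 per share

C$14.99 per share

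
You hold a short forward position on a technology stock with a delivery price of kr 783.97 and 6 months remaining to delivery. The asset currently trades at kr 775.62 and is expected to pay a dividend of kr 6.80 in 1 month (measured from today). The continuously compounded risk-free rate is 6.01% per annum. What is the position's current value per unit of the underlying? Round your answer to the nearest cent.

-kr 8.09

PV(remaining dividends) I = 6.80·e^(−0.0601·1/12) = 6.7660
Current forward F = (S − I)·e^(rT) = (775.62 − 6.7660)·e^(0.0601·6/12) = 768.8540 × 1.030506 = 792.3087
Value (long) = (F − K)·e^(−rT) = (792.3087 − 783.97) × 0.970397 = 8.0918
Short position value = −(long value) = -kr 8.09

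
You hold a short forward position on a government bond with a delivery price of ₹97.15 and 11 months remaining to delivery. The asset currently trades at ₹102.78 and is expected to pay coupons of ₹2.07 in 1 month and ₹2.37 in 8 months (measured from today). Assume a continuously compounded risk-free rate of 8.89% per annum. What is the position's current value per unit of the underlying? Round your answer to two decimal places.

-₹8.94

PV(remaining coupons) I = 2.07·e^(−0.0889·1/12) + 2.37·e^(−0.0889·8/12) = 4.2883
Current forward F = (S − I)·e^(rT) = (102.78 − 4.2883)·e^(0.0889·11/12) = 98.4917 × 1.084904 = 106.8540
Value (long) = (F − K)·e^(−rT) = (106.8540 − 97.15) × 0.921740 = 8.9446
Short position value = −(long value) = -₹8.94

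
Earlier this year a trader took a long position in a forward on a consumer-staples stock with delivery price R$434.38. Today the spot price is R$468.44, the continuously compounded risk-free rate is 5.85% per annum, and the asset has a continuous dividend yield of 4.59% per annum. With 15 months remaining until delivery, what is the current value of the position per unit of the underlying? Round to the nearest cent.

R$38.57

Current fair forward for the remaining 15 months: F = S·e^((r − q)·T), (r − q) = 0.0585 − 0.0459 = 0.0126
F = 468.44 · e^(0.0126 × 15/12) = 468.44 × 1.015875 = 475.8765
Value of long forward = (F − K)·e^(−rT) = (475.8765 − 434.38) · e^(−0.0585·15/12)
= 41.4965 × 0.929485 = 38.57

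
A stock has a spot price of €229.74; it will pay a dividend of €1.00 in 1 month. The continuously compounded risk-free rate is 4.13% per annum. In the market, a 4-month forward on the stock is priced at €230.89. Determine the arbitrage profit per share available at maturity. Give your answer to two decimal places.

€1.02 per share

PV(dividends) I = 1.00·e^(−0.0413·1/12) = 0.9966
Fair forward F* = (S − I)·e^(rT) = (229.74 − 0.9966)·e^0.013767 = 228.7434 × 1.013862 = 231.9142
Market €230.89 < fair 231.9142: forward underpriced → reverse cash-and-carry (short the stock, invest proceeds at r, pay the dividends, go long the forward).
Profit at T = |F_mkt − F*| = |230.89 − 231.9142| = €1.02 per share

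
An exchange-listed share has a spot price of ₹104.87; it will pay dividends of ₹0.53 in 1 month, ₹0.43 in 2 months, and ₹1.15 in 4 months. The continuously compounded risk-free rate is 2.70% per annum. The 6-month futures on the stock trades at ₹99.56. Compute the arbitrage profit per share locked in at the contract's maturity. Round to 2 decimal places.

PV(dividends) I = 0.53·e^(−0.0270·1/12) + 0.43·e^(−0.0270·2/12) + 1.15·e^(−0.0270·4/12) = 2.0966
Fair futures F* = (S − I)·e^(rT) = (104.87 − 2.0966)·e^0.013500 = 102.7734 × 1.013592 = 104.1703
Market ₹99.56 < fair 104.1703: forward underpriced → reverse cash-and-carry (short the stock, invest proceeds at r, pay the dividends, go long the forward).
Profit at T = |F_mkt − F*| = |99.56 − 104.1703| = ₹4.61 per share

₹4.61 per share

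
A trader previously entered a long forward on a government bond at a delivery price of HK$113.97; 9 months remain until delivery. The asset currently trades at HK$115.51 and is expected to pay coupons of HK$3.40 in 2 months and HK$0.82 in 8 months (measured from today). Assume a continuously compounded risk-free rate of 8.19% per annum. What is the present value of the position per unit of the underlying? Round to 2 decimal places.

PV(remaining coupons) I = 3.40·e^(−0.0819·2/12) + 0.82·e^(−0.0819·8/12) = 4.1303
Current forward F = (S − I)·e^(rT) = (115.51 − 4.1303)·e^(0.0819·9/12) = 111.3797 × 1.063351 = 118.4357
Value (long) = (F − K)·e^(−rT) = (118.4357 − 113.97) × 0.940423 = 4.1996
Value = HK$4.20

HK$4.20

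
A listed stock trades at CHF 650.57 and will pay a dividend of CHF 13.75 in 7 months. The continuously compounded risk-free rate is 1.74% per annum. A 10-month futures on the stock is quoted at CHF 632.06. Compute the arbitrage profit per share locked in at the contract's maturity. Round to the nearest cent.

PV(dividends) I = 13.75·e^(−0.0174·7/12) = 13.6111
Fair futures F* = (S − I)·e^(rT) = (650.57 − 13.6111)·e^0.014500 = 636.9589 × 1.014606 = 646.2623
Market CHF 632.06 < fair 646.2623: forward underpriced → reverse cash-and-carry (short the stock, invest proceeds at r, pay the dividends, go long the forward).
Profit at T = |F_mkt − F*| = |632.06 − 646.2623| = CHF 14.20 per share

CHF 14.20 per share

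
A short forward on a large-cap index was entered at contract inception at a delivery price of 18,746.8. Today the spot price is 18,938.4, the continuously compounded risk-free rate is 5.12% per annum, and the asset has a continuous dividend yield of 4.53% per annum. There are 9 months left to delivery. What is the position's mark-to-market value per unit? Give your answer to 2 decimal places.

-265.21

Current fair forward for the remaining 9 months: F = S·e^((r − q)·T), (r − q) = 0.0512 − 0.0453 = 0.0059
F = 18938.4 · e^(0.0059 × 9/12) = 18938.4 × 1.00443480 = 19022.3880
Value of long forward = (F − K)·e^(−rT) = (19022.3880 − 18746.8) · e^(−0.0512·9/12)
= 275.5880 × 0.96232793 = 265.21
Short position value = −(long value) = -265.21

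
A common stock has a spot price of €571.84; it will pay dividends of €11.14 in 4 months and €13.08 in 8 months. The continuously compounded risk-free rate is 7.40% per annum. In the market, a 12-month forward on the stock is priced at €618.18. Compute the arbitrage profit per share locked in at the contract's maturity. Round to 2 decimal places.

€27.53 per share

PV(dividends) I = 11.14·e^(−0.0740·4/12) + 13.08·e^(−0.0740·8/12) = 23.3190
Fair forward F* = (S − I)·e^(rT) = (571.84 − 23.3190)·e^0.074000 = 548.5210 × 1.076807 = 590.6513
Market €618.18 > fair 590.6513: forward overpriced → cash-and-carry (borrow at r, buy the stock and collect the dividends, short the forward).
Profit at T = |F_mkt − F*| = |618.18 − 590.6513| = €27.53 per share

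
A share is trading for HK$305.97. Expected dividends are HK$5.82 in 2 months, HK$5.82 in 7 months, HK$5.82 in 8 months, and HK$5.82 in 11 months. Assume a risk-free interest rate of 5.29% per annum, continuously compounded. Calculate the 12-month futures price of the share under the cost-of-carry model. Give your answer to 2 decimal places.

HK$298.79

PV(dividends) I = 5.82·e^(−0.0529·2/12) + 5.82·e^(−0.0529·7/12) + 5.82·e^(−0.0529·8/12) + 5.82·e^(−0.0529·11/12)
I = 5.7689 + 5.6431 + 5.6183 + 5.5445 = 22.5748
F = (S − I)·e^(rT) = (305.97 − 22.5748) · e^(0.0529·12/12)
= 283.3952 · e^0.052900 = 283.3952 × 1.054324 = HK$298.79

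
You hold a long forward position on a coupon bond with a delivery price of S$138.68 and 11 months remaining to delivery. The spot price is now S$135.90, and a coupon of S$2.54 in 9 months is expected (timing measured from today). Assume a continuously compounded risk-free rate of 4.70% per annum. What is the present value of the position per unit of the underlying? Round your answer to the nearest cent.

S$0.62

PV(remaining coupons) I = 2.54·e^(−0.0470·9/12) = 2.4520
Current forward F = (S − I)·e^(rT) = (135.90 − 2.4520)·e^(0.0470·11/12) = 133.4480 × 1.044025 = 139.3230
Value (long) = (F − K)·e^(−rT) = (139.3230 − 138.68) × 0.957832 = 0.6159
Value = S$0.62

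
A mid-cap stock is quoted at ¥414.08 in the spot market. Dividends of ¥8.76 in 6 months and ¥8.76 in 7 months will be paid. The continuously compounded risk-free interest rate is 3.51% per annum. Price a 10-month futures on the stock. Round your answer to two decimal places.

PV(dividends) I = 8.76·e^(−0.0351·6/12) + 8.76·e^(−0.0351·7/12)
I = 8.6076 + 8.5825 = 17.1901
F = (S − I)·e^(rT) = (414.08 − 17.1901) · e^(0.0351·10/12)
= 396.8899 · e^0.029250 = 396.8899 × 1.029682 = ¥408.67

¥408.67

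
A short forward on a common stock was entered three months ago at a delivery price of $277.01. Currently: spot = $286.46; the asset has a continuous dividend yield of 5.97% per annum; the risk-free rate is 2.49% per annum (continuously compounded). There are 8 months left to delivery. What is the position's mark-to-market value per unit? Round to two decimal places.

-$2.83

Current fair forward for the remaining 8 months: F = S·e^((r − q)·T), (r − q) = 0.0249 − 0.0597 = -0.0348
F = 286.46 · e^(-0.0348 × 8/12) = 286.46 × 0.977067 = 279.8906
Value of long forward = (F − K)·e^(−rT) = (279.8906 − 277.01) · e^(−0.0249·8/12)
= 2.8806 × 0.983537 = 2.83
Short position value = −(long value) = -$2.83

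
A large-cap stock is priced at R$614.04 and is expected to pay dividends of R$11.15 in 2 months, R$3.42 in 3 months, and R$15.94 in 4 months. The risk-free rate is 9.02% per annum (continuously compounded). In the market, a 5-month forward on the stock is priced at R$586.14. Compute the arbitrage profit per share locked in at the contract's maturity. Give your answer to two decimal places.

R$20.48 per share

PV(dividends) I = 11.15·e^(−0.0902·2/12) + 3.42·e^(−0.0902·3/12) + 15.94·e^(−0.0902·4/12) = 29.7952
Fair forward F* = (S − I)·e^(rT) = (614.04 − 29.7952)·e^0.037583 = 584.2448 × 1.038298 = 606.6202
Market R$586.14 < fair 606.6202: forward underpriced → reverse cash-and-carry (short the stock, invest proceeds at r, pay the dividends, go long the forward).
Profit at T = |F_mkt − F*| = |586.14 − 606.6202| = R$20.48 per share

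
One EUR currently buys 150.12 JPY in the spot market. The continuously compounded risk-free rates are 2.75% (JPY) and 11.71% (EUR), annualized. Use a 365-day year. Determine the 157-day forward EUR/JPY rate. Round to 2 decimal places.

144.44

F = S·e^((r_JPY − r_EUR)T) = 150.12 · e^((0.0275 − 0.1171) × 157/365)
= 150.12 · e^-0.038540 = 150.12 × 0.962193
F = 144.44 JPY per EUR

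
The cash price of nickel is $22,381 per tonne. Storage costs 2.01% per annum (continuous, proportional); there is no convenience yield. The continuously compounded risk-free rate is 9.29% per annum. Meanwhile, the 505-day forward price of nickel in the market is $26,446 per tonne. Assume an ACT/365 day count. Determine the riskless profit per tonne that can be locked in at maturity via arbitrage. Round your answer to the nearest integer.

Fair forward: F* = S·e^(carry·T), with carry = (r + u) = 0.0929 + 0.0201 = 0.1130
F* = 22381 · e^(0.1130 × 505/365) = 22381 · e^0.156342 = 22381 × 1.169226 = $26168.4471
Market $26446 > fair $26168.4471: forward overpriced → cash-and-carry (buy spot, short the forward).
At maturity, profit = |F_mkt − F*| = |26446 − 26168.4471| = $278 per tonne

$278 per tonne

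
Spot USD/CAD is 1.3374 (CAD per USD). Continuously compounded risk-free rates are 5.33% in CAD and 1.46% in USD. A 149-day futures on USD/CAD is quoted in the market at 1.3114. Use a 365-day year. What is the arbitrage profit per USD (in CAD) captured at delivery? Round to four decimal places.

Fair futures: F* = S·e^(carry·T), with carry = (r_CAD − r_USD) = 0.0533 − 0.0146 = 0.0387
F* = 1.3374 · e^(0.0387 × 149/365) = 1.3374 · e^0.015798 = 1.3374 × 1.015923 = 1.3587
Market 1.3114 < fair 1.3587: forward underpriced → reverse cash-and-carry (short spot, go long the forward).
At maturity, profit = |F_mkt − F*| = |1.3114 − 1.3587| = 0.0473 per USD (in CAD)

0.0473 per USD (in CAD)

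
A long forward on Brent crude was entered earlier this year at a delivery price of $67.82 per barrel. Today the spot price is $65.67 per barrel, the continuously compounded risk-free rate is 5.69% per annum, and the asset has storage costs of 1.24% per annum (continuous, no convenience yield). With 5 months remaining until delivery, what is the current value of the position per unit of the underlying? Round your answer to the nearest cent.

Current fair forward for the remaining 5 months: F = S·e^((r + u)·T), (r + u) = 0.0569 + 0.0124 = 0.0693
F = 65.67 · e^(0.0693 × 5/12) = 65.67 × 1.029296 = 67.5939
Value of long forward = (F − K)·e^(−rT) = (67.5939 − 67.82) · e^(−0.0569·5/12)
= -0.2261 × 0.976571 = -0.22

-$0.22 per barrel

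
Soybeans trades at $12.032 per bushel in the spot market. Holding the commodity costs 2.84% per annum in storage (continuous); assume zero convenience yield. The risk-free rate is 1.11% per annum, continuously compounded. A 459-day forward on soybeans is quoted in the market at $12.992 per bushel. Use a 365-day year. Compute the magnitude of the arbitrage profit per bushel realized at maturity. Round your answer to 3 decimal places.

Fair forward: F* = S·e^(carry·T), with carry = (r + u) = 0.0111 + 0.0284 = 0.0395
F* = 12.032 · e^(0.0395 × 459/365) = 12.032 · e^0.049673 = 12.032 × 1.050927 = $12.6448
Market $12.992 > fair $12.6448: forward overpriced → cash-and-carry (buy spot, short the forward).
At maturity, profit = |F_mkt − F*| = |12.992 − 12.6448| = $0.347 per bushel

$0.347 per bushel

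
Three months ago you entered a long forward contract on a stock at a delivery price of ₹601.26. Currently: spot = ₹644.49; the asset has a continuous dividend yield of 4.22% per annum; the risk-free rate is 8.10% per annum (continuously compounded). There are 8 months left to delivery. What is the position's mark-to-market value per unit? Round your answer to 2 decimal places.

Current fair forward for the remaining 8 months: F = S·e^((r − q)·T), (r − q) = 0.0810 − 0.0422 = 0.0388
F = 644.49 · e^(0.0388 × 8/12) = 644.49 × 1.026204 = 661.3782
Value of long forward = (F − K)·e^(−rT) = (661.3782 − 601.26) · e^(−0.0810·8/12)
= 60.1182 × 0.947432 = 56.96

₹56.96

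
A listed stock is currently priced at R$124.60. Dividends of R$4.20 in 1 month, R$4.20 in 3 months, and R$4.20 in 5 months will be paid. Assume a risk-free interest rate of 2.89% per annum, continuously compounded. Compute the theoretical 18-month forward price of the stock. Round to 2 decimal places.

R$117.06

PV(dividends) I = 4.20·e^(−0.0289·1/12) + 4.20·e^(−0.0289·3/12) + 4.20·e^(−0.0289·5/12)
I = 4.1899 + 4.1698 + 4.1497 = 12.5094
F = (S − I)·e^(rT) = (124.60 − 12.5094) · e^(0.0289·18/12)
= 112.0906 · e^0.043350 = 112.0906 × 1.044303 = R$117.06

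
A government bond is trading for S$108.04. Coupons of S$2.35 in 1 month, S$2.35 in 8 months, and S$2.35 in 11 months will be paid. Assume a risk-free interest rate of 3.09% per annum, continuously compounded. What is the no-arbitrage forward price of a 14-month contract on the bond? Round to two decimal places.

S$104.82

PV(coupons) I = 2.35·e^(−0.0309·1/12) + 2.35·e^(−0.0309·8/12) + 2.35·e^(−0.0309·11/12)
I = 2.3440 + 2.3021 + 2.2844 = 6.9305
F = (S − I)·e^(rT) = (108.04 − 6.9305) · e^(0.0309·14/12)
= 101.1095 · e^0.036050 = 101.1095 × 1.036708 = S$104.82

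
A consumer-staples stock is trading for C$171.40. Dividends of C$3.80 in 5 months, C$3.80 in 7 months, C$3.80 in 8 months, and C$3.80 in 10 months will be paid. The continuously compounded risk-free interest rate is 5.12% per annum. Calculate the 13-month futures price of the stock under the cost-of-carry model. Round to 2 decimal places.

PV(dividends) I = 3.80·e^(−0.0512·5/12) + 3.80·e^(−0.0512·7/12) + 3.80·e^(−0.0512·8/12) + 3.80·e^(−0.0512·10/12)
I = 3.7198 + 3.6882 + 3.6725 + 3.6413 = 14.7218
F = (S − I)·e^(rT) = (171.40 − 14.7218) · e^(0.0512·13/12)
= 156.6782 · e^0.055467 = 156.6782 × 1.057034 = C$165.61

C$165.61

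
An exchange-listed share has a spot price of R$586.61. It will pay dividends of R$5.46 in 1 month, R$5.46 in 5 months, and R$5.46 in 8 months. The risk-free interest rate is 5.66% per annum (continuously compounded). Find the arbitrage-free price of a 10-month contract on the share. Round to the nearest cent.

R$598.14

PV(dividends) I = 5.46·e^(−0.0566·1/12) + 5.46·e^(−0.0566·5/12) + 5.46·e^(−0.0566·8/12)
I = 5.4343 + 5.3327 + 5.2578 = 16.0248
F = (S − I)·e^(rT) = (586.61 − 16.0248) · e^(0.0566·10/12)
= 570.5852 · e^0.047167 = 570.5852 × 1.048297 = R$598.14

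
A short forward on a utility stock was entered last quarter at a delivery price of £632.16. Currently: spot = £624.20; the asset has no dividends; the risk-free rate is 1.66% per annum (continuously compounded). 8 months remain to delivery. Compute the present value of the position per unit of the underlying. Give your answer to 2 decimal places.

£1.00

Current fair forward for the remaining 8 months: F = S·e^(r·T), r = 0.0166
F = 624.20 · e^(0.0166 × 8/12) = 624.20 × 1.011128 = 631.1461
Value of long forward = (F − K)·e^(−rT) = (631.1461 − 632.16) · e^(−0.0166·8/12)
= -1.0139 × 0.988994 = -1.00
Short position value = −(long value) = £1.00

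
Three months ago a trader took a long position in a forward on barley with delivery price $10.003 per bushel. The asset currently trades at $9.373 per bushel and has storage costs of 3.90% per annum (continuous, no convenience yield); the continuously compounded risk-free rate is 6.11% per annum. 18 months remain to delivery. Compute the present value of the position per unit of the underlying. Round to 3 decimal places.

Current fair forward for the remaining 18 months: F = S·e^((r + u)·T), (r + u) = 0.0611 + 0.0390 = 0.1001
F = 9.373 · e^(0.1001 × 18/12) = 9.373 × 1.162009 = 10.8915
Value of long forward = (F − K)·e^(−rT) = (10.8915 − 10.003) · e^(−0.0611·18/12)
= 0.8885 × 0.912424 = 0.811

$0.811 per bushel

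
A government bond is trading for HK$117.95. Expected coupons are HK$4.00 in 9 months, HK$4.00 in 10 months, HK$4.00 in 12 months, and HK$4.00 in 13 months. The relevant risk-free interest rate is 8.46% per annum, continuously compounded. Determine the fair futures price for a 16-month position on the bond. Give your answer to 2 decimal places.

HK$115.46

PV(coupons) I = 4.00·e^(−0.0846·9/12) + 4.00·e^(−0.0846·10/12) + 4.00·e^(−0.0846·12/12) + 4.00·e^(−0.0846·13/12)
I = 3.7541 + 3.7277 + 3.6755 + 3.6497 = 14.8070
F = (S − I)·e^(rT) = (117.95 − 14.8070) · e^(0.0846·16/12)
= 103.1430 · e^0.112800 = 103.1430 × 1.119408 = HK$115.46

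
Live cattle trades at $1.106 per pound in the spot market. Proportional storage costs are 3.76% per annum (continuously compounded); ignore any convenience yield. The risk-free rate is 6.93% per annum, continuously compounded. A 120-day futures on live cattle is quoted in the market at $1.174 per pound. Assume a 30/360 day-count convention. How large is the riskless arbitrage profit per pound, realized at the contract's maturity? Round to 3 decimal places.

$0.028 per pound

Fair futures: F* = S·e^(carry·T), with carry = (r + u) = 0.0693 + 0.0376 = 0.1069
F* = 1.106 · e^(0.1069 × 120/360) = 1.106 · e^0.035633 = 1.106 × 1.036275 = $1.1461
Market $1.174 > fair $1.1461: forward overpriced → cash-and-carry (buy spot, short the forward).
At maturity, profit = |F_mkt − F*| = |1.174 − 1.1461| = $0.028 per pound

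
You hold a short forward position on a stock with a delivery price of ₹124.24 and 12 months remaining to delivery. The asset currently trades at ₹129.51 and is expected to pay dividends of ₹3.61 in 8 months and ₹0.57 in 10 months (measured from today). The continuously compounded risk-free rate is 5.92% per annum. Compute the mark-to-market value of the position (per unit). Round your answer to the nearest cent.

-₹8.40

PV(remaining dividends) I = 3.61·e^(−0.0592·8/12) + 0.57·e^(−0.0592·10/12) = 4.0129
Current forward F = (S − I)·e^(rT) = (129.51 − 4.0129)·e^(0.0592·12/12) = 125.4971 × 1.060987 = 133.1508
Value (long) = (F − K)·e^(−rT) = (133.1508 − 124.24) × 0.942518 = 8.3986
Short position value = −(long value) = -₹8.40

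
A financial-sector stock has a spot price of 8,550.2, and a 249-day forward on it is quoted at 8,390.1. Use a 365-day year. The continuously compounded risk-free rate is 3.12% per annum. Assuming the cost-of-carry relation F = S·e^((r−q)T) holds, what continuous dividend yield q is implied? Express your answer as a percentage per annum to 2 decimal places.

From F = S·e^((r−q)T): (r − q) = ln(F/S)/T
ln(8390.1/8550.2) = ln(0.981275) = -0.018903
(r − q) = -0.018903 / (249/365) = -0.027709
q = r − ln(F/S)/T = 0.0312 + 0.027709 = 0.058909
q = 5.89%

5.89%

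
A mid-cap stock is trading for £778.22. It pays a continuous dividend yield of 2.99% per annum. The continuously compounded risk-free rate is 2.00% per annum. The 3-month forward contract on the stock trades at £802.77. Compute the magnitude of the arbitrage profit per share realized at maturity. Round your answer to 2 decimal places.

£26.47 per share

Fair forward: F* = S·e^(carry·T), with carry = (r − q) = 0.0200 − 0.0299 = -0.0099
F* = 778.22 · e^(-0.0099 × 3/12) = 778.22 · e^-0.002475 = 778.22 × 0.997528 = £776.2962
Market £802.77 > fair £776.2962: forward overpriced → cash-and-carry (buy spot, short the forward).
At maturity, profit = |F_mkt − F*| = |802.77 − 776.2962| = £26.47 per share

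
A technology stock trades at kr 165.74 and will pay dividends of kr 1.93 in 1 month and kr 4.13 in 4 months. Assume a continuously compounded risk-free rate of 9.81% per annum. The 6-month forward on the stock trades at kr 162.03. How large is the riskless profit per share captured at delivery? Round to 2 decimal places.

PV(dividends) I = 1.93·e^(−0.0981·1/12) + 4.13·e^(−0.0981·4/12) = 5.9114
Fair forward F* = (S − I)·e^(rT) = (165.74 − 5.9114)·e^0.049050 = 159.8286 × 1.050273 = 167.8637
Market kr 162.03 < fair 167.8637: forward underpriced → reverse cash-and-carry (short the stock, invest proceeds at r, pay the dividends, go long the forward).
Profit at T = |F_mkt − F*| = |162.03 − 167.8637| = kr 5.83 per share

kr 5.83 per share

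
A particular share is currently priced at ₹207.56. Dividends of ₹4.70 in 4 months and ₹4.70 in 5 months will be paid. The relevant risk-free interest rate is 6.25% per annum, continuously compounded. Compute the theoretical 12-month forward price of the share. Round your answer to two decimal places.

₹211.17

PV(dividends) I = 4.70·e^(−0.0625·4/12) + 4.70·e^(−0.0625·5/12)
I = 4.6031 + 4.5792 = 9.1823
F = (S − I)·e^(rT) = (207.56 − 9.1823) · e^(0.0625·12/12)
= 198.3777 · e^0.062500 = 198.3777 × 1.064494 = ₹211.17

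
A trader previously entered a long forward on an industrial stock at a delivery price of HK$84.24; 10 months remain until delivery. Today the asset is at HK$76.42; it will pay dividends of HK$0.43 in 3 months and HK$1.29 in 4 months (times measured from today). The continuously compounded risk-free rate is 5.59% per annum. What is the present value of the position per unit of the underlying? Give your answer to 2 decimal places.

PV(remaining dividends) I = 0.43·e^(−0.0559·3/12) + 1.29·e^(−0.0559·4/12) = 1.6902
Current forward F = (S − I)·e^(rT) = (76.42 − 1.6902)·e^(0.0559·10/12) = 74.7298 × 1.047685 = 78.2933
Value (long) = (F − K)·e^(−rT) = (78.2933 − 84.24) × 0.954485 = -5.6760
Value = -HK$5.68

-HK$5.68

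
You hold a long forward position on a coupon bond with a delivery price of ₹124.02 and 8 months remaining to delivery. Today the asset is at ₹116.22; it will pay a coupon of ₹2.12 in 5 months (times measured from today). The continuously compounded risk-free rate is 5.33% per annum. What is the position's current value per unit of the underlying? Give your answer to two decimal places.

PV(remaining coupons) I = 2.12·e^(−0.0533·5/12) = 2.0734
Current forward F = (S − I)·e^(rT) = (116.22 − 2.0734)·e^(0.0533·8/12) = 114.1466 × 1.036172 = 118.2755
Value (long) = (F − K)·e^(−rT) = (118.2755 − 124.02) × 0.965091 = -5.5440
Value = -₹5.54

-₹5.54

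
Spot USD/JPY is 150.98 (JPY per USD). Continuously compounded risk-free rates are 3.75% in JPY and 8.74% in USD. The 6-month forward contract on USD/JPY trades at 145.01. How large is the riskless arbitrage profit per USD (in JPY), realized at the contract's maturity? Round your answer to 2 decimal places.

2.25 per USD (in JPY)

Fair forward: F* = S·e^(carry·T), with carry = (r_JPY − r_USD) = 0.0375 − 0.0874 = -0.0499
F* = 150.98 · e^(-0.0499 × 6/12) = 150.98 · e^-0.024950 = 150.98 × 0.975359 = 147.2597
Market 145.01 < fair 147.2597: forward underpriced → reverse cash-and-carry (short spot, go long the forward).
At maturity, profit = |F_mkt − F*| = |145.01 − 147.2597| = 2.25 per USD (in JPY)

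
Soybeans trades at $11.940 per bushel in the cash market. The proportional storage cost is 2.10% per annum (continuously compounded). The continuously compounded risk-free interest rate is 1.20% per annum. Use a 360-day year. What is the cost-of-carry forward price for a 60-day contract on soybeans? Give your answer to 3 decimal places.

Net carry = r + u − y = 0.0120 + 0.0210 − 0.0000 = 0.0330
F = S·e^((r+u−y)T) = 11.940 · e^(0.0330 × 60/360) = 11.940 · e^0.005500
= 11.940 × 1.005515 = $12.006 per bushel

$12.006 per bushel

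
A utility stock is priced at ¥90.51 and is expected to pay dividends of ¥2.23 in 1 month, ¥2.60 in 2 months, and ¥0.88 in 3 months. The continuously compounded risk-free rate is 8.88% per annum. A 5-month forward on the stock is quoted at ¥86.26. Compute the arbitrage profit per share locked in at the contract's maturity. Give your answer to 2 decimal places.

PV(dividends) I = 2.23·e^(−0.0888·1/12) + 2.60·e^(−0.0888·2/12) + 0.88·e^(−0.0888·3/12) = 5.6360
Fair forward F* = (S − I)·e^(rT) = (90.51 − 5.6360)·e^0.037000 = 84.8740 × 1.037693 = 88.0732
Market ¥86.26 < fair 88.0732: forward underpriced → reverse cash-and-carry (short the stock, invest proceeds at r, pay the dividends, go long the forward).
Profit at T = |F_mkt − F*| = |86.26 − 88.0732| = ¥1.81 per share

¥1.81 per share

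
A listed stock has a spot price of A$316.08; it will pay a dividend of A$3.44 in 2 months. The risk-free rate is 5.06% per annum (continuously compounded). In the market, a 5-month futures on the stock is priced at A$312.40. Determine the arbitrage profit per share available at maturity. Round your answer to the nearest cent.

A$6.93 per share

PV(dividends) I = 3.44·e^(−0.0506·2/12) = 3.4111
Fair futures F* = (S − I)·e^(rT) = (316.08 − 3.4111)·e^0.021083 = 312.6689 × 1.021307 = 319.3309
Market A$312.40 < fair 319.3309: forward underpriced → reverse cash-and-carry (short the stock, invest proceeds at r, pay the dividends, go long the forward).
Profit at T = |F_mkt − F*| = |312.40 − 319.3309| = A$6.93 per share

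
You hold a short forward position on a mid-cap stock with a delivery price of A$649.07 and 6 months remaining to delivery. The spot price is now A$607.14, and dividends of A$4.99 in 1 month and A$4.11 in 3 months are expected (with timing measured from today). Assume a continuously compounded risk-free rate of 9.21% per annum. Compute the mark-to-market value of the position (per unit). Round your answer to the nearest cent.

A$21.69

PV(remaining dividends) I = 4.99·e^(−0.0921·1/12) + 4.11·e^(−0.0921·3/12) = 8.9683
Current forward F = (S − I)·e^(rT) = (607.14 − 8.9683)·e^(0.0921·6/12) = 598.1717 × 1.047127 = 626.3617
Value (long) = (F − K)·e^(−rT) = (626.3617 − 649.07) × 0.954994 = -21.6863
Short position value = −(long value) = A$21.69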